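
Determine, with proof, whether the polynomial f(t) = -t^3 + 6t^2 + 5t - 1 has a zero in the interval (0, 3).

f(0) = -1 and f(3) = 41, which have opposite signs.
f is continuous everywhere (it is a polynomial), in particular on [0, 3].
By the Intermediate Value Theorem f must vanish at some point of (0, 3).

Such a root exists.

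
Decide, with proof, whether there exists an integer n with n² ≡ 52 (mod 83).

83 is prime, so by Euler's criterion 52 is a square mod 83 iff 52^((83−1)/2) = 52^41 ≡ 1 (mod 83).
Squaring successively (mod 83): 52^2 = 2704 ≡ 48; 52^4 ≡ 48² = 2304 ≡ 63; 52^8 ≡ 63² = 3969 ≡ 68; 52^16 ≡ 68² = 4624 ≡ 59; 52^32 ≡ 59² = 3481 ≡ 78.
Since 41 = 32 + 8 + 1, 52^41 ≡ 78 · 68 · 52; multiplying out mod 83: 78·68 = 5304 ≡ 75, then 75·52 = 3900 ≡ 82. Thus 52^41 ≡ 82 ≡ −1 (mod 83).
By Euler's criterion 52 is a quadratic non-residue mod 83: no n satisfies n² ≡ 52 (mod 83).

There is no such integer.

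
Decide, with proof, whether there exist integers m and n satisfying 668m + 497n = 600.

m = 361, n = -484

668 and 497 are coprime, so 668m + 497n ranges over all of ℤ.
Dividing repeatedly: 668 = 1·497 + 171, 497 = 2·171 + 155, 171 = 1·155 + 16, 155 = 9·16 + 11, 16 = 1·11 + 5, 11 = 2·5 + 1, 5 = 5·1 + 0.
Working back up the chain: 1 = 11 − 2·5 = 11 − 2·(16 − 1·11) = −2·16 + 3·11 = −2·16 + 3·(155 − 9·16) = 3·155 − 29·16 = 3·155 − 29·(171 − 1·155) = −29·171 + 32·155 = −29·171 + 32·(497 − 2·171) = 32·497 − 93·171 = 32·497 − 93·(668 − 1·497) = −93·668 + 125·497. So 668·(-93) + 497·125 = 1.
Multiplying through by 600: m = (-93)·600 = -55800, n = 125·600 = 75000 is a solution.
Shifting by a multiple of (497, −668) keeps it a solution: m = -55800 + 113·497 = 361, n = 75000 − 113·668 = -484.
Check: 668·361 + 497·(-484) = 241148 − 240548 = 600. ✓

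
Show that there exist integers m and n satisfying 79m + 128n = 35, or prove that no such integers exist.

79 and 128 are coprime, so 79m + 128n ranges over all of ℤ.
Dividing repeatedly: 128 = 1·79 + 49, 79 = 1·49 + 30, 49 = 1·30 + 19, 30 = 1·19 + 11, 19 = 1·11 + 8, 11 = 1·8 + 3, 8 = 2·3 + 2, 3 = 1·2 + 1, 2 = 2·1 + 0.
Working back up the chain: 1 = 3 − 1·2 = 3 − (8 − 2·3) = −8 + 3·3 = −8 + 3·(11 − 1·8) = 3·11 − 4·8 = 3·11 − 4·(19 − 1·11) = −4·19 + 7·11 = −4·19 + 7·(30 − 1·19) = 7·30 − 11·19 = 7·30 − 11·(49 − 1·30) = −11·49 + 18·30 = −11·49 + 18·(79 − 1·49) = 18·79 − 29·49 = 18·79 − 29·(128 − 1·79) = −29·128 + 47·79. So 79·47 + 128·(-29) = 1.
Scaling by 35 gives the particular solution (m, n) = (1645, -1015).
The general solution is m = 1645 + 128k, n = -1015 − 79k; taking k = -12 gives the smaller pair m = 109, n = -67.
Indeed 79·109 + 128·(-67) = 8611 − 8576 = 35.

m = 109, n = -67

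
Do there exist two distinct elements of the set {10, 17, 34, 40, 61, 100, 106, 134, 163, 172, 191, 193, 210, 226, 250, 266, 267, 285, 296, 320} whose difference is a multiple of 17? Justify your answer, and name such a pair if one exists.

10 and 61 are such a pair.

Both 10 and 61 leave remainder 10 on division by 17; their difference 51 = 3·17 is a multiple of 17.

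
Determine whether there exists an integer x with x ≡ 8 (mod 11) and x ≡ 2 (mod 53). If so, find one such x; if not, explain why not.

Since 11 and 53 share no common factor, CRT says the pair of congruences has a solution (unique mod 583).
Write x = 8 + 11t and require 8 + 11t ≡ 2 (mod 53), i.e. 11t ≡ 47 (mod 53).
Invert 11 mod 53 by the Euclidean algorithm: 53 = 4·11 + 9, 11 = 1·9 + 2, 9 = 4·2 + 1, 2 = 2·1 + 0; back-substituting, 1 = 9 − 4·2 = 9 − 4·(11 − 1·9) = −4·11 + 5·9 = −4·11 + 5·(53 − 4·11) = 5·53 − 24·11. Hence 11·(-24) ≡ 1, so 11⁻¹ ≡ -24 ≡ 29 (mod 53).
Therefore t ≡ 29·47 = 1363 ≡ 38 (mod 53).
Taking t = 38 gives x = 8 + 11·38 = 426.
Indeed 426 ≡ 8 (mod 11) and 426 ≡ 2 (mod 53).

x = 426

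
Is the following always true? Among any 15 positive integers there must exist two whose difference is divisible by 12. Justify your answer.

Each integer lies in one of the 12 residue classes modulo 12.
With 15 integers and only 12 classes, the pigeonhole principle forces two of them, say a and b, into the same class.
Then a ≡ b (mod 12), i.e. 12 ∣ (a − b).

Yes.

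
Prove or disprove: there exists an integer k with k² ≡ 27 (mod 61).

k = 24

Take k = 24. Then 24² = 576 = 9·61 + 27, so 24² ≡ 27 (mod 61).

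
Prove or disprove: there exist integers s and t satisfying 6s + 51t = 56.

gcd(6, 51) = 3, so every integer of the form 6s + 51t is a multiple of 3.
But 56 = 3·18 + 2, so 3 ∤ 56.
Hence no integers s, t satisfy the equation.

No such integers exist.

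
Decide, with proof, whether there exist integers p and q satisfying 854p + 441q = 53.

There are no such integers.

gcd(854, 441) = 7, so every integer of the form 854p + 441q is a multiple of 7.
But 53 is not a multiple of 7 (it leaves remainder 4).
So the equation is unsolvable over ℤ.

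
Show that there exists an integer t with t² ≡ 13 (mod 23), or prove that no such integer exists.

t = 6

Take t = 6. Then 6² = 36 = 1·23 + 13, so 6² ≡ 13 (mod 23).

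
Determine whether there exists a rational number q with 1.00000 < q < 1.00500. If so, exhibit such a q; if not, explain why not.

q = 202/201

Look for a denominator N such that an integer falls strictly between N·1.00000 and N·1.00500. N = 201 works: 201·1.00000 = 201.00000 < 202 < 202.00500 = 201·1.00500.
Hence 202/201 is a rational number with 1.00000 < 202/201 < 1.00500.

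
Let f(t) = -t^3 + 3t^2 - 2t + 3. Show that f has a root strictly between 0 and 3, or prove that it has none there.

Such a root exists.

f(0) = 3 and f(3) = -3, which have opposite signs.
As a polynomial, f is continuous on every closed interval.
By the Intermediate Value Theorem, f takes the value 0 somewhere in the open interval.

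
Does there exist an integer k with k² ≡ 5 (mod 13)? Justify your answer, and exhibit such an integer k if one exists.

Since (13 − k)² ≡ k² (mod 13), it suffices to square k = 0, 1, …, 6: the residues are 0, 1, 4, 9, 3, 12, 10.
The set of squares mod 13 is therefore {0, 1, 3, 4, 9, 10, 12}, which does not contain 5.
Hence no integer k has k² ≡ 5 (mod 13).

No, no such integer exists.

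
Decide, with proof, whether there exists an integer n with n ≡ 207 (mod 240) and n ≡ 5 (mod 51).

There is no such integer.

Both moduli are multiples of 3 = gcd(240, 51), so any solution would satisfy n ≡ 207 and n ≡ 5 modulo 3 simultaneously.
However 207 ≡ 0 and 5 ≡ 2 (mod 3), and 0 ≠ 2.
Therefore no such n exists.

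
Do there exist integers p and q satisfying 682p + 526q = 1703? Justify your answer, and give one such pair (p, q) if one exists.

No such integers exist.

Any value of 682p + 526q is a multiple of gcd(682, 526) = 2.
But 1703 is not a multiple of 2 (it leaves remainder 1).
Hence no integers p, q satisfy the equation.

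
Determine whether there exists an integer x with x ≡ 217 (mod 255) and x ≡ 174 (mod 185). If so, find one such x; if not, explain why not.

gcd(255, 185) = 5. If x ≡ 217 (mod 255) and x ≡ 174 (mod 185), then x ≡ 217 (mod 5) and x ≡ 174 (mod 5).
However 217 ≡ 2 and 174 ≡ 4 (mod 5), and 2 ≠ 4.
Therefore no such x exists.

No, no such integer exists.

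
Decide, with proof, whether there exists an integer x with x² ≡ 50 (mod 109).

There is no such integer.

Apply Euler's criterion with the prime 109: 50 is a quadratic residue iff 50^54 ≡ 1 (mod 109), and a non-residue iff it is ≡ −1.
Repeated squaring mod 109: 50^2 = 2500 ≡ 102; 50^4 ≡ 102² = 10404 ≡ 49; 50^8 ≡ 49² = 2401 ≡ 3; 50^16 ≡ 3² = 9 ≡ 9; 50^32 ≡ 9² = 81 ≡ 81.
Since 54 = 32 + 16 + 4 + 2, 50^54 ≡ 81 · 9 · 49 · 102; multiplying out mod 109: 81·9 = 729 ≡ 75, then 75·49 = 3675 ≡ 78, then 78·102 = 7956 ≡ 108. Thus 50^54 ≡ 108 ≡ −1 (mod 109).
The value −1 means 50 is a non-residue modulo 109, so x² ≡ 50 (mod 109) is impossible.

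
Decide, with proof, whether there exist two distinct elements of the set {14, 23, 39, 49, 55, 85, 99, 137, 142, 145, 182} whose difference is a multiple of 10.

39 and 49 are such a pair.

Reduce each element mod 10: 14↦4, 23↦3, 39↦9, 49↦9, 55↦5, 85↦5, 99↦9, 137↦7, 142↦2, 145↦5, 182↦2. The residue 9 repeats (at 39 and 49), and 49 − 39 = 10 = 1·10.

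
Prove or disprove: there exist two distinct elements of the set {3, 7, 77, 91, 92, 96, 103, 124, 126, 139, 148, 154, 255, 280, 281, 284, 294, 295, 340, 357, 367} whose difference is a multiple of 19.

The pair (77, 96) works.

Both 77 and 96 leave remainder 1 on division by 19; their difference 19 = 1·19 is a multiple of 19.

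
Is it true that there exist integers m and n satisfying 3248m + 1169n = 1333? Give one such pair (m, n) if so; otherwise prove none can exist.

No, no such integers exist.

Any value of 3248m + 1169n is a multiple of gcd(3248, 1169) = 7.
But 1333 = 7·190 + 3, so 7 ∤ 1333.
Therefore 3248m + 1169n = 1333 has no solution in integers.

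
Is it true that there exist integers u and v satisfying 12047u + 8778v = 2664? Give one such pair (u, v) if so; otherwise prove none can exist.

gcd(12047, 8778) = 7, so every integer of the form 12047u + 8778v is a multiple of 7.
But 2664 is not a multiple of 7 (it leaves remainder 4).
Hence no integers u, v satisfy the equation.

There are no such integers.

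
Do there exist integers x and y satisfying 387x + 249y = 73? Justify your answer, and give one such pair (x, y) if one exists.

No, no such integers exist.

Both 387 and 249 are divisible by gcd(387, 249) = 3, hence so is any combination 387x + 249y.
But 73 is not a multiple of 3 (it leaves remainder 1).
Hence no integers x, y satisfy the equation.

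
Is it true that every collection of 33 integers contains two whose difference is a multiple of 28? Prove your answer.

Yes.

There are exactly 28 possible remainders on division by 28.
Placing 33 integers into 28 classes, some class receives at least two — say a and b.
Then a ≡ b (mod 28), i.e. 28 ∣ (a − b).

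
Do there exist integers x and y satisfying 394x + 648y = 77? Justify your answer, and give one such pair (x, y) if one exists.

gcd(394, 648) = 2, so every integer of the form 394x + 648y is a multiple of 2.
But 77 = 2·38 + 1, so 2 ∤ 77.
Hence no integers x, y satisfy the equation.

No such integers exist.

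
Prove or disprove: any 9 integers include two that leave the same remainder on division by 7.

Yes, this is always true.

Each integer lies in one of the 7 residue classes modulo 7.
Placing 9 integers into 7 classes, some class receives at least two — say a and b.
That is, a and b leave the same remainder on division by 7, as claimed.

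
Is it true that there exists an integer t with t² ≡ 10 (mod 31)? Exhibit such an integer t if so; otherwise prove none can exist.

t = 17 works: 17² = 289, and 289 − 10 = 279 = 9·31.

t = 17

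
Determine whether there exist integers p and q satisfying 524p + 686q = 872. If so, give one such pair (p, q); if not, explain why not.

gcd(524, 686) = 2, and 2 divides 872, so integer solutions exist.
Dividing through by 2 reduces the equation to 262p + 343q = 436.
Dividing repeatedly: 343 = 1·262 + 81, 262 = 3·81 + 19, 81 = 4·19 + 5, 19 = 3·5 + 4, 5 = 1·4 + 1, 4 = 4·1 + 0.
Unwinding: 1 = 5 − 1·4 = 5 − (19 − 3·5) = −19 + 4·5 = −19 + 4·(81 − 4·19) = 4·81 − 17·19 = 4·81 − 17·(262 − 3·81) = −17·262 + 55·81 = −17·262 + 55·(343 − 1·262) = 55·343 − 72·262, i.e. 262·(-72) + 343·55 = 1.
Scaling by 436 gives the particular solution (p, q) = (-31392, 23980).
The general solution is p = -31392 + 343k, q = 23980 − 262k; taking k = 92 gives the smaller pair p = 164, q = -124.
Check: 524·164 + 686·(-124) = 85936 − 85064 = 872. ✓

p = 164, q = -124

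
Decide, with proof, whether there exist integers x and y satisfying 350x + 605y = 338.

No, no such integers exist.

gcd(350, 605) = 5, so every integer of the form 350x + 605y is a multiple of 5.
But 338 is not a multiple of 5 (it leaves remainder 3).
Hence no integers x, y satisfy the equation.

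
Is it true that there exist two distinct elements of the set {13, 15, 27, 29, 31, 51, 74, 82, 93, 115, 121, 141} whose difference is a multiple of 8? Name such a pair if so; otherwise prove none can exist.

The pair (13, 29) works.

Reduce each element mod 8: 13↦5, 15↦7, 27↦3, 29↦5, 31↦7, 51↦3, 74↦2, 82↦2, 93↦5, 115↦3, 121↦1, 141↦5. The residue 5 repeats (at 13 and 29), and 29 − 13 = 16 = 2·8.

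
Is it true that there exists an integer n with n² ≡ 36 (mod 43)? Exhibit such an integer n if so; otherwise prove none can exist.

Take n = 37. Then 37² = 1369 = 31·43 + 36, so 37² ≡ 36 (mod 43).

n = 37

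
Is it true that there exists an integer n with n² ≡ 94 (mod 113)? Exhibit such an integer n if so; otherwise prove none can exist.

113 is prime, so by Euler's criterion 94 is a square mod 113 iff 94^((113−1)/2) = 94^56 ≡ 1 (mod 113).
Repeated squaring mod 113: 94^2 = 8836 ≡ 22; 94^4 ≡ 22² = 484 ≡ 32; 94^8 ≡ 32² = 1024 ≡ 7; 94^16 ≡ 7² = 49 ≡ 49; 94^32 ≡ 49² = 2401 ≡ 28.
Since 56 = 32 + 16 + 8, 94^56 ≡ 28 · 49 · 7; multiplying out mod 113: 28·49 = 1372 ≡ 16, then 16·7 = 112 ≡ 112. Thus 94^56 ≡ 112 ≡ −1 (mod 113).
By Euler's criterion 94 is a quadratic non-residue mod 113: no n satisfies n² ≡ 94 (mod 113).

No, no such integer exists.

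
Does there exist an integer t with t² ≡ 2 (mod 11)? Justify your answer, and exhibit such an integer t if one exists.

Computing t² mod 11 for t = 0, 1, …, 5 (enough, by the symmetry t ↦ 11 − t) gives 0, 1, 4, 9, 5, 3.
The set of squares mod 11 is therefore {0, 1, 3, 4, 5, 9}, which does not contain 2.
Hence no integer t has t² ≡ 2 (mod 11).

There is no such integer.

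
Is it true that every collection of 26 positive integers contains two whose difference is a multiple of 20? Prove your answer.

Yes, this is always true.

Each integer lies in one of the 20 residue classes modulo 20.
Placing 26 integers into 20 classes, some class receives at least two — say a and b.
Equal remainders mean a − b ≡ 0 (mod 20), so 20 divides their difference.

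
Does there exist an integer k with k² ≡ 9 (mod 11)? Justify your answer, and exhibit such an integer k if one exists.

k = 3

Take k = 3. Then 3² = 9, and since 0 ≤ 9 < 11 this is already reduced: 3² ≡ 9 (mod 11).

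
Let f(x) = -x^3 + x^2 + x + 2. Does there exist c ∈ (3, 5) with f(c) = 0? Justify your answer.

f(3) = -13 and f(5) = -93, both negative, so a sign-change argument is unavailable; we show f keeps this sign on the whole interval.
Substitute x = 3 + u, where 0 < u < 2 on the interval. Expanding, f(3 + u) = -u^3 - 8u^2 - 20u - 13.
All 4 nonzero coefficients of this polynomial in u are negative; hence for u > 0 the value is a sum of negative terms (the constant -13 among them).
Therefore f(x) < 0 throughout (3, 5), and f has no zero there.

No such root exists.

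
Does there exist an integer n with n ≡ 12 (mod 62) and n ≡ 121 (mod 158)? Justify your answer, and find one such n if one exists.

No such integer exists.

gcd(62, 158) = 2. If n ≡ 12 (mod 62) and n ≡ 121 (mod 158), then n ≡ 12 (mod 2) and n ≡ 121 (mod 2).
However 12 ≡ 0 and 121 ≡ 1 (mod 2), and 0 ≠ 1.
Therefore no such n exists.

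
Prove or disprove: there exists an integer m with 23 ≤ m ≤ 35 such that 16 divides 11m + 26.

For m = 23, 24, …, 33 the values 279, 290, 301, 312, 323, 334, 345, 356, 367, 378, 389 are not multiples of 16. m = 34 works, since 11·34 + 26 = 400 = 25·16.

m = 34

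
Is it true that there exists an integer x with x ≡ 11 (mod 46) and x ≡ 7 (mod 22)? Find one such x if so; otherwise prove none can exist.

x = 425

The moduli are not coprime: gcd(46, 22) = 2. Compatibility requires 2 ∣ (7 − 11) = -4, which holds, so solutions exist.
Write x = 11 + 46t. Then 46t ≡ 7 − 11 ≡ 18 (mod 22); dividing through by 2 gives 23t ≡ 9 (mod 11).
23 ≡ 1 (mod 11), so this reads 1t ≡ 9 (mod 11). So t ≡ 9 (mod 11).
Then x = 11 + 46·9 = 425.
Indeed 425 ≡ 11 (mod 46) and 425 ≡ 7 (mod 22).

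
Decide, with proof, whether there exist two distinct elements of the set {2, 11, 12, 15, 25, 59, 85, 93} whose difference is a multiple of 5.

The pair (2, 12) works.

Both 2 and 12 leave remainder 2 on division by 5; their difference 10 = 2·5 is a multiple of 5.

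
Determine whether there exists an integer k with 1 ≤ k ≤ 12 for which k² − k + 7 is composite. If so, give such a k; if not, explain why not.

At k = 8: 8² − 8 + 7 = 63 = 3·21, which is composite.

k = 8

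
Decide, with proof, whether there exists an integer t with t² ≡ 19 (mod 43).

Apply Euler's criterion with the prime 43: 19 is a quadratic residue iff 19^21 ≡ 1 (mod 43), and a non-residue iff it is ≡ −1.
Squaring successively (mod 43): 19^2 = 361 ≡ 17; 19^4 ≡ 17² = 289 ≡ 31; 19^8 ≡ 31² = 961 ≡ 15; 19^16 ≡ 15² = 225 ≡ 10.
Since 21 = 16 + 4 + 1, 19^21 ≡ 10 · 31 · 19; multiplying out mod 43: 10·31 = 310 ≡ 9, then 9·19 = 171 ≡ 42. Thus 19^21 ≡ 42 ≡ −1 (mod 43).
The value −1 means 19 is a non-residue modulo 43, so t² ≡ 19 (mod 43) is impossible.

There is no such integer.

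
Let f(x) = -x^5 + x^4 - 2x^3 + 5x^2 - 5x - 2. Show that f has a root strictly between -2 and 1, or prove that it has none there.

Such a root exists.

f(-2) = 92 and f(1) = -4, which have opposite signs.
As a polynomial, f is continuous on every closed interval.
By the Intermediate Value Theorem, f takes the value 0 somewhere in the open interval.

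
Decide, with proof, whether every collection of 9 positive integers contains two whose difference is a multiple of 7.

Yes, this is always true.

Partition the integers by their residue mod 7; there are 7 classes.
Placing 9 integers into 7 classes, some class receives at least two — say a and b.
Equal remainders mean a − b ≡ 0 (mod 7), so 7 divides their difference.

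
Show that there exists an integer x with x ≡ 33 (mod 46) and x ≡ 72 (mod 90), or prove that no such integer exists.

No such integer exists.

Reduce both congruences modulo 2, which divides 46 and 90: they say x ≡ 33 (mod 2) and x ≡ 72 (mod 2).
But 33 mod 2 = 1 while 72 mod 2 = 0, a contradiction.
So no integer satisfies both congruences.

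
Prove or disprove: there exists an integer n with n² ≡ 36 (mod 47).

Take n = 41. Then 41² = 1681 = 35·47 + 36, so 41² ≡ 36 (mod 47).

n = 41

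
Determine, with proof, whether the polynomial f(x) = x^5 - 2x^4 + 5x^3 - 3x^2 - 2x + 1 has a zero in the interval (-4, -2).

f has no root in that interval.

The endpoint values f(-4) = -1895 and f(-2) = -111 are both negative. Claim: f(x) < 0 for every x in (-4, -2).
Substitute x = -2 − u, where 0 < u < 2 on the interval. Expanding, f(-2 − u) = -u^5 - 12u^4 - 61u^3 - 161u^2 - 214u - 111.
All 6 nonzero coefficients of this polynomial in u are negative; hence for u > 0 the value is a sum of negative terms (the constant -111 among them).
Therefore f(x) < 0 throughout (-4, -2), and f has no zero there.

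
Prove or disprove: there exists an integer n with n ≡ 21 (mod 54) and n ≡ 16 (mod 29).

gcd(54, 29) = 1, so the Chinese Remainder Theorem guarantees exactly one residue class mod 1566 satisfying both.
Write n = 21 + 54t and require 21 + 54t ≡ 16 (mod 29), i.e. 54t ≡ 24 (mod 29).
54 ≡ 25 (mod 29), so this reads 25t ≡ 24 (mod 29). To invert 25 modulo 29: 29 = 1·25 + 4, 25 = 6·4 + 1, 4 = 4·1 + 0, and unwinding, 1 = 25 − 6·4 = 25 − 6·(29 − 1·25) = −6·29 + 7·25. Thus 25⁻¹ ≡ 7 (mod 29).
Therefore t ≡ 7·24 = 168 ≡ 23 (mod 29).
With t = 23: n = 21 + 54·23 = 1263.
Verify: 1263 = 23·54 + 21 and 1263 = 43·29 + 16. ✓

n = 1263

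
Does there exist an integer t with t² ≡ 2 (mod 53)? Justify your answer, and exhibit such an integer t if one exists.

There is no such integer.

53 is prime, so by Euler's criterion 2 is a square mod 53 iff 2^((53−1)/2) = 2^26 ≡ 1 (mod 53).
Repeated squaring mod 53: 2^2 = 4 ≡ 4; 2^4 ≡ 4² = 16 ≡ 16; 2^8 ≡ 16² = 256 ≡ 44; 2^16 ≡ 44² = 1936 ≡ 28.
Since 26 = 16 + 8 + 2, 2^26 ≡ 28 · 44 · 4; multiplying out mod 53: 28·44 = 1232 ≡ 13, then 13·4 = 52 ≡ 52. Thus 2^26 ≡ 52 ≡ −1 (mod 53).
The value −1 means 2 is a non-residue modulo 53, so t² ≡ 2 (mod 53) is impossible.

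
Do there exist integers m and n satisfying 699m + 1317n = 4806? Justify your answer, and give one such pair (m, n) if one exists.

m = 265, n = -137

Since gcd(699, 1317) = 3 and 4806 = 3·1602, Bézout's identity guarantees a solution.
Dividing through by 3 reduces the equation to 233m + 439n = 1602.
Euclidean algorithm: 439 = 1·233 + 206, 233 = 1·206 + 27, 206 = 7·27 + 17, 27 = 1·17 + 10, 17 = 1·10 + 7, 10 = 1·7 + 3, 7 = 2·3 + 1, 3 = 3·1 + 0.
Working back up the chain: 1 = 7 − 2·3 = 7 − 2·(10 − 1·7) = −2·10 + 3·7 = −2·10 + 3·(17 − 1·10) = 3·17 − 5·10 = 3·17 − 5·(27 − 1·17) = −5·27 + 8·17 = −5·27 + 8·(206 − 7·27) = 8·206 − 61·27 = 8·206 − 61·(233 − 1·206) = −61·233 + 69·206 = −61·233 + 69·(439 − 1·233) = 69·439 − 130·233. So 233·(-130) + 439·69 = 1.
Times 1602: 233·(-208260) + 439·110538 = 1602, so (-208260, 110538) solves it.
Adding 475·439 to m and subtracting 475·233 from n gives the tidier solution (265, -137).
Indeed 699·265 + 1317·(-137) = 185235 − 180429 = 4806.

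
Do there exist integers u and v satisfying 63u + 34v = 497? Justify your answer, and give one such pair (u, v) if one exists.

Since gcd(63, 34) = 1, every integer is an integer combination of 63 and 34.
Euclidean algorithm: 63 = 1·34 + 29, 34 = 1·29 + 5, 29 = 5·5 + 4, 5 = 1·4 + 1, 4 = 4·1 + 0.
Unwinding: 1 = 5 − 1·4 = 5 − (29 − 5·5) = −29 + 6·5 = −29 + 6·(34 − 1·29) = 6·34 − 7·29 = 6·34 − 7·(63 − 1·34) = −7·63 + 13·34, i.e. 63·(-7) + 34·13 = 1.
Scaling by 497 gives the particular solution (u, v) = (-3479, 6461).
The general solution is u = -3479 + 34k, v = 6461 − 63k; taking k = 103 gives the smaller pair u = 23, v = -28.
Check: 63·23 + 34·(-28) = 1449 − 952 = 497. ✓

u = 23, v = -28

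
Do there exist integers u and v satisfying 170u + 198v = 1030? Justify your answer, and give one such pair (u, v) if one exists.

u = 41, v = -30

gcd(170, 198) = 2, and 2 divides 1030, so integer solutions exist.
Dividing through by 2 reduces the equation to 85u + 99v = 515.
Dividing repeatedly: 99 = 1·85 + 14, 85 = 6·14 + 1, 14 = 14·1 + 0.
Working back up the chain: 1 = 85 − 6·14 = 85 − 6·(99 − 1·85) = −6·99 + 7·85. So 85·7 + 99·(-6) = 1.
Scaling by 515 gives the particular solution (u, v) = (3605, -3090).
Subtracting 36·99 from u and adding 36·85 to v gives the tidier solution (41, -30).
Indeed 170·41 + 198·(-30) = 6970 − 5940 = 1030.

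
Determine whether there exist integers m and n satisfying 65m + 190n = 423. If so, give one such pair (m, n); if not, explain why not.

Both 65 and 190 are divisible by gcd(65, 190) = 5, hence so is any combination 65m + 190n.
However 423 leaves remainder 3 on division by 5.
Therefore 65m + 190n = 423 has no solution in integers.

No such integers exist.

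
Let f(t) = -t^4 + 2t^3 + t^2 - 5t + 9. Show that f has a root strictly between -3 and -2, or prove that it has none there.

The endpoint values f(-3) = -102 and f(-2) = -9 are both negative. Claim: f(t) < 0 for every t in (-3, -2).
Shift to the endpoint -2: with t = -2 − u (0 < u < 1), one computes f(-2 − u) = -u^4 - 10u^3 - 35u^2 - 47u - 9.
All 5 nonzero coefficients of this polynomial in u are negative; hence for u > 0 the value is a sum of negative terms (the constant -9 among them).
Therefore f(t) < 0 throughout (-3, -2), and f has no zero there.

No such root exists.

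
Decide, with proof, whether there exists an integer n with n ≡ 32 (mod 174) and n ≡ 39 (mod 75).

There is no such integer.

Both moduli are multiples of 3 = gcd(174, 75), so any solution would satisfy n ≡ 32 and n ≡ 39 modulo 3 simultaneously.
But 32 mod 3 = 2 while 39 mod 3 = 0, a contradiction.
Therefore no such n exists.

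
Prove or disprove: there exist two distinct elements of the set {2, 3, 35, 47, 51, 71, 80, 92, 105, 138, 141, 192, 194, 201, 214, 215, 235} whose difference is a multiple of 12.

Yes: 2 and 194.

2 mod 12 = 2 and 194 mod 12 = 2, so 194 − 2 = 192 = 16·12.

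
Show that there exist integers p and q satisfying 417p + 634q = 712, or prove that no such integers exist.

p = 210, q = -137

417 and 634 are coprime, so 417p + 634q ranges over all of ℤ.
Run the Euclidean algorithm on 634 and 417: 634 = 1·417 + 217, 417 = 1·217 + 200, 217 = 1·200 + 17, 200 = 11·17 + 13, 17 = 1·13 + 4, 13 = 3·4 + 1, 4 = 4·1 + 0.
Unwinding: 1 = 13 − 3·4 = 13 − 3·(17 − 1·13) = −3·17 + 4·13 = −3·17 + 4·(200 − 11·17) = 4·200 − 47·17 = 4·200 − 47·(217 − 1·200) = −47·217 + 51·200 = −47·217 + 51·(417 − 1·217) = 51·417 − 98·217 = 51·417 − 98·(634 − 1·417) = −98·634 + 149·417, i.e. 417·149 + 634·(-98) = 1.
Scaling by 712 gives the particular solution (p, q) = (106088, -69776).
Subtracting 167·634 from p and adding 167·417 to q gives the tidier solution (210, -137).
Indeed 417·210 + 634·(-137) = 87570 − 86858 = 712.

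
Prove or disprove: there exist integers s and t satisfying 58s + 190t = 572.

s = 59, t = -15

gcd(58, 190) = 2, and 2 divides 572, so integer solutions exist.
Dividing through by 2 reduces the equation to 29s + 95t = 286.
Run the Euclidean algorithm on 95 and 29: 95 = 3·29 + 8, 29 = 3·8 + 5, 8 = 1·5 + 3, 5 = 1·3 + 2, 3 = 1·2 + 1, 2 = 2·1 + 0.
Back-substituting, 1 = 3 − 1·2 = 3 − (5 − 1·3) = −5 + 2·3 = −5 + 2·(8 − 1·5) = 2·8 − 3·5 = 2·8 − 3·(29 − 3·8) = −3·29 + 11·8 = −3·29 + 11·(95 − 3·29) = 11·95 − 36·29; that is, 29·(-36) + 95·11 = 1.
Scaling by 286 gives the particular solution (s, t) = (-10296, 3146).
Adding 109·95 to s and subtracting 109·29 from t gives the tidier solution (59, -15).
Indeed 58·59 + 190·(-15) = 3422 − 2850 = 572.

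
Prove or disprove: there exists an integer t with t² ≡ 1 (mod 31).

Take t = 30. Then 30² = 900 = 29·31 + 1, so 30² ≡ 1 (mod 31).

t = 30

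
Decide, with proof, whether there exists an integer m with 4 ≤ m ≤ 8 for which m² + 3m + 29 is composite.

m = 8

At m = 8: 8² + 3·8 + 29 = 117 = 3·39, which is composite.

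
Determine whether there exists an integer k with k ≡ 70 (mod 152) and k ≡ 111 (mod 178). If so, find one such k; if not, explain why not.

gcd(152, 178) = 2. If k ≡ 70 (mod 152) and k ≡ 111 (mod 178), then k ≡ 70 (mod 2) and k ≡ 111 (mod 2).
These are incompatible: 70 − 111 = -41 is not divisible by 2.
Hence the system has no solution.

No, no such integer exists.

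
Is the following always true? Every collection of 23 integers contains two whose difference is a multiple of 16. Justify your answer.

Each integer lies in one of the 16 residue classes modulo 16.
Placing 23 integers into 16 classes, some class receives at least two — say a and b.
Equal remainders mean a − b ≡ 0 (mod 16), so 16 divides their difference.

Yes, this is always true.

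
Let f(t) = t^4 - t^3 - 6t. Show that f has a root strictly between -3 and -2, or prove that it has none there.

The endpoint values f(-3) = 126 and f(-2) = 36 are both positive. Claim: f(t) > 0 for every t in (-3, -2).
Shift to the endpoint -2: with t = -2 − u (0 < u < 1), one computes f(-2 − u) = u^4 + 9u^3 + 30u^2 + 50u + 36.
All 5 nonzero coefficients of this polynomial in u are positive; hence for u > 0 the value is a sum of positive terms (the constant 36 among them).
So f is strictly positive on (-3, -2); no root exists in the interval.

No such root exists.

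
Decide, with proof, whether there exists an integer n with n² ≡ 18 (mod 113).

n = 40

Take n = 40. Then 40² = 1600 = 14·113 + 18, so 40² ≡ 18 (mod 113).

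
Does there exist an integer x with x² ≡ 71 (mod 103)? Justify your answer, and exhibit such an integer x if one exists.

Apply Euler's criterion with the prime 103: 71 is a quadratic residue iff 71^51 ≡ 1 (mod 103), and a non-residue iff it is ≡ −1.
Repeated squaring mod 103: 71^2 = 5041 ≡ 97; 71^4 ≡ 97² = 9409 ≡ 36; 71^8 ≡ 36² = 1296 ≡ 60; 71^16 ≡ 60² = 3600 ≡ 98; 71^32 ≡ 98² = 9604 ≡ 25.
Since 51 = 32 + 16 + 2 + 1, 71^51 ≡ 25 · 98 · 97 · 71; multiplying out mod 103: 25·98 = 2450 ≡ 81, then 81·97 = 7857 ≡ 29, then 29·71 = 2059 ≡ 102. Thus 71^51 ≡ 102 ≡ −1 (mod 103).
By Euler's criterion 71 is a quadratic non-residue mod 103: no x satisfies x² ≡ 71 (mod 103).

There is no such integer.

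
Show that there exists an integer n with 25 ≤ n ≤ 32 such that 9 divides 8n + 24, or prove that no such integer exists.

At n = 25, 8·25 + 24 = 224 ≡ 8 (mod 9), and each step in n adds 8, giving residues 8, 7, 6, 5, 4, 3, 2, 1 for n = 25, 26, …, 32.
None is 0, so 9 never divides 8n + 24 on this range.

No, no such integer n in that range exists.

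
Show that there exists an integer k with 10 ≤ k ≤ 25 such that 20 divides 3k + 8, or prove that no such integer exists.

Scanning upward from k = 10 gives 38, 41, 44, 47, 50, 53, 56, 59, 62, 65, 68, 71, 74, 77, none divisible by 20. Try k = 24: 3·24 + 8 = 80 = 4·20, which is divisible by 20.

k = 24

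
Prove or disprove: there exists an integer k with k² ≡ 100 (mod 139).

Take k = 10. Then 10² = 100, and since 0 ≤ 100 < 139 this is already reduced: 10² ≡ 100 (mod 139).

k = 10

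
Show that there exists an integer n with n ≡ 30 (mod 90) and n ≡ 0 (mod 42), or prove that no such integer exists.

n = 210

The moduli are not coprime: gcd(90, 42) = 6. Compatibility requires 6 ∣ (0 − 30) = -30, which holds, so solutions exist.
The integers ≡ 30 (mod 90) are 30, 120, 210, …; their remainders mod 42 are 30, 36, 0, so n = 210 is the first that is ≡ 0 (mod 42).
Indeed 210 ≡ 30 (mod 90) and 210 ≡ 0 (mod 42).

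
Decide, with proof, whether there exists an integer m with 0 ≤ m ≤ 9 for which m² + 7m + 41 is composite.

At m = 4: 4² + 7·4 + 41 = 85 = 5·17, which is composite.

m = 4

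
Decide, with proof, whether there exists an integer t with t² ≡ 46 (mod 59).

t = 20

t = 20 works: 20² = 400, and 400 − 46 = 354 = 6·59.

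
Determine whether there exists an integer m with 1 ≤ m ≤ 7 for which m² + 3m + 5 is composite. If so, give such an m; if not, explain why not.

m = 4

At m = 4: 4² + 3·4 + 5 = 33 = 3·11, which is composite.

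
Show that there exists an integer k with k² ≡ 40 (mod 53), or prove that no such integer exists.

k = 26

k = 26 works: 26² = 676, and 676 − 40 = 636 = 12·53.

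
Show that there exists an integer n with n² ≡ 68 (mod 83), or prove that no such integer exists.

n = 63

Take n = 63. Then 63² = 3969 = 47·83 + 68, so 63² ≡ 68 (mod 83).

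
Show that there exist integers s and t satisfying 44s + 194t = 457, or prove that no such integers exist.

There are no such integers.

Both 44 and 194 are divisible by gcd(44, 194) = 2, hence so is any combination 44s + 194t.
But 457 is not a multiple of 2 (it leaves remainder 1).
Therefore 44s + 194t = 457 has no solution in integers.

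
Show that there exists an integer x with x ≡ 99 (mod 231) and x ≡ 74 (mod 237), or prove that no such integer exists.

No, no such integer exists.

gcd(231, 237) = 3. If x ≡ 99 (mod 231) and x ≡ 74 (mod 237), then x ≡ 99 (mod 3) and x ≡ 74 (mod 3).
These are incompatible: 99 − 74 = 25 is not divisible by 3.
So no integer satisfies both congruences.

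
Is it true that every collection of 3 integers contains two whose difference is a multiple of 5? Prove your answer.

Consider the 3 integers 22, 23, 24. They lie in distinct residue classes modulo 5, since 3 ≤ 5.
Any two of them differ by at most 2 < 5 and by at least 1, so no difference is a multiple of 5.

No, the set {22, 23, 24} is a counterexample.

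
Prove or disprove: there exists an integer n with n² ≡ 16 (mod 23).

Take n = 4. Then 4² = 16, and since 0 ≤ 16 < 23 this is already reduced: 4² ≡ 16 (mod 23).

n = 4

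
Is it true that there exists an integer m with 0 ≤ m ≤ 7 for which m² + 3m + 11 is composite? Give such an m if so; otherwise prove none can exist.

At m = 4: 4² + 3·4 + 11 = 39 = 3·13, which is composite.

m = 4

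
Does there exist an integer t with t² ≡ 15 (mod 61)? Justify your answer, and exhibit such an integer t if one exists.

t = 36

t = 36 works: 36² = 1296, and 1296 − 15 = 1281 = 21·61.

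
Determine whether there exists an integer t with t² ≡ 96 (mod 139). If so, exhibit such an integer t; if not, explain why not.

t = 42

t = 42 works: 42² = 1764, and 1764 − 96 = 1668 = 12·139.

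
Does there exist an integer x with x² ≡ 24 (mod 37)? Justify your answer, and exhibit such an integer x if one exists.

No, no such integer exists.

Apply Euler's criterion with the prime 37: 24 is a quadratic residue iff 24^18 ≡ 1 (mod 37), and a non-residue iff it is ≡ −1.
Squaring successively (mod 37): 24^2 = 576 ≡ 21; 24^4 ≡ 21² = 441 ≡ 34; 24^8 ≡ 34² = 1156 ≡ 9; 24^16 ≡ 9² = 81 ≡ 7.
Since 18 = 16 + 2, 24^18 ≡ 7 · 21; multiplying out mod 37: 7·21 = 147 ≡ 36. Thus 24^18 ≡ 36 ≡ −1 (mod 37).
By Euler's criterion 24 is a quadratic non-residue mod 37: no x satisfies x² ≡ 24 (mod 37).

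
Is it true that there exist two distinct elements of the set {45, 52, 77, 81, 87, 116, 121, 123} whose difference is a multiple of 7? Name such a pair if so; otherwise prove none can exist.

Reduce each element mod 7: 45↦3, 52↦3, 77↦0, 81↦4, 87↦3, 116↦4, 121↦2, 123↦4. The residue 3 repeats (at 45 and 52), and 52 − 45 = 7 = 1·7.

45 and 52 are such a pair.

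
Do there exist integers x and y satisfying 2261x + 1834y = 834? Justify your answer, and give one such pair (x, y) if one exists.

No, no such integers exist.

Both 2261 and 1834 are divisible by gcd(2261, 1834) = 7, hence so is any combination 2261x + 1834y.
But 834 = 7·119 + 1, so 7 ∤ 834.
So the equation is unsolvable over ℤ.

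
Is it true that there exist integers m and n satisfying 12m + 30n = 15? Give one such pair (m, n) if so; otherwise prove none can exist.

There are no such integers.

Both 12 and 30 are divisible by gcd(12, 30) = 6, hence so is any combination 12m + 30n.
However 15 leaves remainder 3 on division by 6.
Therefore 12m + 30n = 15 has no solution in integers.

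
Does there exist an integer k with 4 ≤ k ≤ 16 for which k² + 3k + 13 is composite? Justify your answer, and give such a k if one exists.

At k = 10: 10² + 3·10 + 13 = 143 = 11·13, which is composite.

k = 10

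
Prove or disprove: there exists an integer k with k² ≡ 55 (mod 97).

Apply Euler's criterion with the prime 97: 55 is a quadratic residue iff 55^48 ≡ 1 (mod 97), and a non-residue iff it is ≡ −1.
Repeated squaring mod 97: 55^2 = 3025 ≡ 18; 55^4 ≡ 18² = 324 ≡ 33; 55^8 ≡ 33² = 1089 ≡ 22; 55^16 ≡ 22² = 484 ≡ 96; 55^32 ≡ 96² = 9216 ≡ 1.
Since 48 = 32 + 16, 55^48 ≡ 1 · 96; multiplying out mod 97: 1·96 = 96 ≡ 96. Thus 55^48 ≡ 96 ≡ −1 (mod 97).
The value −1 means 55 is a non-residue modulo 97, so k² ≡ 55 (mod 97) is impossible.

There is no such integer.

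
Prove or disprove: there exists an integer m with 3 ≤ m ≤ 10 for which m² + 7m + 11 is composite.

m = 9

At m = 9: 9² + 7·9 + 11 = 155 = 5·31, which is composite.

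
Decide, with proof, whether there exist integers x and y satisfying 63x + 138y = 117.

x = 15, y = -6

Since gcd(63, 138) = 3 and 117 = 3·39, Bézout's identity guarantees a solution.
Dividing through by 3 reduces the equation to 21x + 46y = 39.
Dividing repeatedly: 46 = 2·21 + 4, 21 = 5·4 + 1, 4 = 4·1 + 0.
Back-substituting, 1 = 21 − 5·4 = 21 − 5·(46 − 2·21) = −5·46 + 11·21; that is, 21·11 + 46·(-5) = 1.
Scaling by 39 gives the particular solution (x, y) = (429, -195).
The general solution is x = 429 + 46k, y = -195 − 21k; taking k = -9 gives the smaller pair x = 15, y = -6.
Check: 63·15 + 138·(-6) = 945 − 828 = 117. ✓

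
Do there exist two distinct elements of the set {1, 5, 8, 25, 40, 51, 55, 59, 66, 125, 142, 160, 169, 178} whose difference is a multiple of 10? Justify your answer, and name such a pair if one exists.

The pair (1, 51) works.

1 mod 10 = 1 and 51 mod 10 = 1, so 51 − 1 = 50 = 5·10.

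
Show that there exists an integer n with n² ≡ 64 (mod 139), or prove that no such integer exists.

Take n = 8. Then 8² = 64, and since 0 ≤ 64 < 139 this is already reduced: 8² ≡ 64 (mod 139).

n = 8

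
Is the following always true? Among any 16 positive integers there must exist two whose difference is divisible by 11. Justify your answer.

Yes.

Partition the integers by their residue mod 11; there are 11 classes.
Since 16 > 11, two of the 16 integers must share a residue class by the pigeonhole principle; call them a and b.
Then a ≡ b (mod 11), i.e. 11 ∣ (a − b).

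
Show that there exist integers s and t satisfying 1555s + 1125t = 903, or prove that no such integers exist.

gcd(1555, 1125) = 5, so every integer of the form 1555s + 1125t is a multiple of 5.
But 903 = 5·180 + 3, so 5 ∤ 903.
So the equation is unsolvable over ℤ.

No, no such integers exist.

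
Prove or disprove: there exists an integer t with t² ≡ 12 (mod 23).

t = 14

t = 14 works: 14² = 196, and 196 − 12 = 184 = 8·23.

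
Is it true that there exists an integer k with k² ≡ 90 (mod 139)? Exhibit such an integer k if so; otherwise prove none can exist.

No, no such integer exists.

139 is prime, so by Euler's criterion 90 is a square mod 139 iff 90^((139−1)/2) = 90^69 ≡ 1 (mod 139).
Repeated squaring mod 139: 90^2 = 8100 ≡ 38; 90^4 ≡ 38² = 1444 ≡ 54; 90^8 ≡ 54² = 2916 ≡ 136; 90^16 ≡ 136² = 18496 ≡ 9; 90^32 ≡ 9² = 81 ≡ 81; 90^64 ≡ 81² = 6561 ≡ 28.
Since 69 = 64 + 4 + 1, 90^69 ≡ 28 · 54 · 90; multiplying out mod 139: 28·54 = 1512 ≡ 122, then 122·90 = 10980 ≡ 138. Thus 90^69 ≡ 138 ≡ −1 (mod 139).
By Euler's criterion 90 is a quadratic non-residue mod 139: no k satisfies k² ≡ 90 (mod 139).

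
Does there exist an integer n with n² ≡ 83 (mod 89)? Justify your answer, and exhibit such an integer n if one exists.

No such integer exists.

89 is prime, so by Euler's criterion 83 is a square mod 89 iff 83^((89−1)/2) = 83^44 ≡ 1 (mod 89).
Repeated squaring mod 89: 83^2 = 6889 ≡ 36; 83^4 ≡ 36² = 1296 ≡ 50; 83^8 ≡ 50² = 2500 ≡ 8; 83^16 ≡ 8² = 64 ≡ 64; 83^32 ≡ 64² = 4096 ≡ 2.
Since 44 = 32 + 8 + 4, 83^44 ≡ 2 · 8 · 50; multiplying out mod 89: 2·8 = 16 ≡ 16, then 16·50 = 800 ≡ 88. Thus 83^44 ≡ 88 ≡ −1 (mod 89).
The value −1 means 83 is a non-residue modulo 89, so n² ≡ 83 (mod 89) is impossible.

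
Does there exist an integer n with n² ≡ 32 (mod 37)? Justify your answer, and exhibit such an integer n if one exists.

Apply Euler's criterion with the prime 37: 32 is a quadratic residue iff 32^18 ≡ 1 (mod 37), and a non-residue iff it is ≡ −1.
Repeated squaring mod 37: 32^2 = 1024 ≡ 25; 32^4 ≡ 25² = 625 ≡ 33; 32^8 ≡ 33² = 1089 ≡ 16; 32^16 ≡ 16² = 256 ≡ 34.
Since 18 = 16 + 2, 32^18 ≡ 34 · 25; multiplying out mod 37: 34·25 = 850 ≡ 36. Thus 32^18 ≡ 36 ≡ −1 (mod 37).
The value −1 means 32 is a non-residue modulo 37, so n² ≡ 32 (mod 37) is impossible.

No, no such integer exists.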